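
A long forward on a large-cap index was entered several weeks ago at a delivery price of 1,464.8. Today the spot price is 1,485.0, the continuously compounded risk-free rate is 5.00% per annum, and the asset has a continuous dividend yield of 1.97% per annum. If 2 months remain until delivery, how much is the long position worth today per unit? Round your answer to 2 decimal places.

Current fair forward for the remaining 2 months: F = S·e^((r − q)·T), (r − q) = 0.0500 − 0.0197 = 0.0303
F = 1485.0 · e^(0.0303 × 2/12) = 1485.0 × 1.00506277 = 1492.5182
Value of long forward = (F − K)·e^(−rT) = (1492.5182 − 1464.8) · e^(−0.0500·2/12)
= 27.7182 × 0.99170129 = 27.49

27.49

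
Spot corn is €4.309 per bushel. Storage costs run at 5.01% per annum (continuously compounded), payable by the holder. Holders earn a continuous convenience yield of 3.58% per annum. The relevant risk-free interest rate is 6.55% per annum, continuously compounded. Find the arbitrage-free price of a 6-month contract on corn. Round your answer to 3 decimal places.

€4.484 per bushel

Net carry = r + u − y = 0.0655 + 0.0501 − 0.0358 = 0.0798
F = S·e^((r+u−y)T) = 4.309 · e^(0.0798 × 6/12) = 4.309 · e^0.039900
= 4.309 × 1.040707 = €4.484 per bushel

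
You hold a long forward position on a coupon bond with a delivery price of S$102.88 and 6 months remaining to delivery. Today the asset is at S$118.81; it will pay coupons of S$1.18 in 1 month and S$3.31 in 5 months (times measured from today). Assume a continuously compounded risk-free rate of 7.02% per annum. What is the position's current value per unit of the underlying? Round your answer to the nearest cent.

S$15.09

PV(remaining coupons) I = 1.18·e^(−0.0702·1/12) + 3.31·e^(−0.0702·5/12) = 4.3877
Current forward F = (S − I)·e^(rT) = (118.81 − 4.3877)·e^(0.0702·6/12) = 114.4223 × 1.035723 = 118.5098
Value (long) = (F − K)·e^(−rT) = (118.5098 − 102.88) × 0.965509 = 15.0907
Value = S$15.09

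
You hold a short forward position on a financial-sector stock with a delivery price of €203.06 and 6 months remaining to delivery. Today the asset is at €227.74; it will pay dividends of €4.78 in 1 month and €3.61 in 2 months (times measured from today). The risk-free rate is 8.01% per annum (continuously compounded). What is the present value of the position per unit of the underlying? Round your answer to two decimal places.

PV(remaining dividends) I = 4.78·e^(−0.0801·1/12) + 3.61·e^(−0.0801·2/12) = 8.3103
Current forward F = (S − I)·e^(rT) = (227.74 − 8.3103)·e^(0.0801·6/12) = 219.4297 × 1.040863 = 228.3963
Value (long) = (F − K)·e^(−rT) = (228.3963 − 203.06) × 0.960741 = 24.3416
Short position value = −(long value) = -€24.34

-€24.34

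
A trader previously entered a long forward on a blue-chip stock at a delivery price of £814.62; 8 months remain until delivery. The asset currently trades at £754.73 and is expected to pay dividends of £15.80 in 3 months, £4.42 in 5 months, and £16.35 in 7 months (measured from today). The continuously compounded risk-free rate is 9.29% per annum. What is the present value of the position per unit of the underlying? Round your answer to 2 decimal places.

PV(remaining dividends) I = 15.80·e^(−0.0929·3/12) + 4.42·e^(−0.0929·5/12) + 16.35·e^(−0.0929·7/12) = 35.1770
Current forward F = (S − I)·e^(rT) = (754.73 − 35.1770)·e^(0.0929·8/12) = 719.5530 × 1.063891 = 765.5260
Value (long) = (F − K)·e^(−rT) = (765.5260 − 814.62) × 0.939946 = -46.1457
Value = -£46.15

-£46.15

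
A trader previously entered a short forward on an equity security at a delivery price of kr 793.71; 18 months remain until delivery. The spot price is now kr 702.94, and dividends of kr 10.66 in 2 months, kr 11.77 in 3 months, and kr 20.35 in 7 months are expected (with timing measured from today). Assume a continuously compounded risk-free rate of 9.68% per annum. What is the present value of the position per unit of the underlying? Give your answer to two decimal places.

PV(remaining dividends) I = 10.66·e^(−0.0968·2/12) + 11.77·e^(−0.0968·3/12) + 20.35·e^(−0.0968·7/12) = 41.2107
Current forward F = (S − I)·e^(rT) = (702.94 − 41.2107)·e^(0.0968·18/12) = 661.7293 × 1.156271 = 765.1384
Value (long) = (F − K)·e^(−rT) = (765.1384 − 793.71) × 0.864849 = -24.7101
Short position value = −(long value) = kr 24.71

kr 24.71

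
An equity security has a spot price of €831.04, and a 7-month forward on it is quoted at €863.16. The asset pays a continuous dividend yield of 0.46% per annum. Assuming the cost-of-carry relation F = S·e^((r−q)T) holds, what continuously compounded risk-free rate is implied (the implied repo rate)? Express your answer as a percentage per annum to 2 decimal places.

From F = S·e^((r−q)T): (r − q) = ln(F/S)/T
ln(863.16/831.04) = ln(1.038650) = 0.037922
(r − q) = 0.037922 / (7/12) = 0.065009
r = ln(F/S)/T + q = 0.065009 + 0.0046 = 0.069609
r = 6.96%

6.96%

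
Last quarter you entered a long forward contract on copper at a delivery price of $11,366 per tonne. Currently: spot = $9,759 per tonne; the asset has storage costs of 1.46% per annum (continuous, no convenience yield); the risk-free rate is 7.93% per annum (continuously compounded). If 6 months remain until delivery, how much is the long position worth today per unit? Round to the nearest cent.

-$1093.65 per tonne

Current fair forward for the remaining 6 months: F = S·e^((r + u)·T), (r + u) = 0.0793 + 0.0146 = 0.0939
F = 9759 · e^(0.0939 × 6/12) = 9759 × 1.04806960 = 10228.1112
Value of long forward = (F − K)·e^(−rT) = (10228.1112 − 11366) · e^(−0.0793·6/12)
= -1137.8888 × 0.96112577 = -1093.65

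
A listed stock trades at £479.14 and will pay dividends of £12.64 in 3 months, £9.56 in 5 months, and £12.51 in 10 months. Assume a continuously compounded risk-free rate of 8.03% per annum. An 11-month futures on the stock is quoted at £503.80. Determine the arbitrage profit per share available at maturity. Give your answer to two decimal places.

PV(dividends) I = 12.64·e^(−0.0803·3/12) + 9.56·e^(−0.0803·5/12) + 12.51·e^(−0.0803·10/12) = 33.3345
Fair futures F* = (S − I)·e^(rT) = (479.14 − 33.3345)·e^0.073608 = 445.8055 × 1.076385 = 479.8584
Market £503.80 > fair 479.8584: forward overpriced → cash-and-carry (borrow at r, buy the stock and collect the dividends, short the forward).
Profit at T = |F_mkt − F*| = |503.80 − 479.8584| = £23.94 per share

£23.94 per share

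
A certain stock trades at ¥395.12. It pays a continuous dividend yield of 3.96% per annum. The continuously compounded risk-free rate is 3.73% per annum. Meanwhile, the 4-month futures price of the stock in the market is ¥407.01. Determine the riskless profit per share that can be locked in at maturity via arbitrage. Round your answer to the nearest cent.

¥12.19 per share

Fair futures: F* = S·e^(carry·T), with carry = (r − q) = 0.0373 − 0.0396 = -0.0023
F* = 395.12 · e^(-0.0023 × 4/12) = 395.12 · e^-0.000767 = 395.12 × 0.999233 = ¥394.8169
Market ¥407.01 > fair ¥394.8169: forward overpriced → cash-and-carry (buy spot, short the forward).
At maturity, profit = |F_mkt − F*| = |407.01 − 394.8169| = ¥12.19 per share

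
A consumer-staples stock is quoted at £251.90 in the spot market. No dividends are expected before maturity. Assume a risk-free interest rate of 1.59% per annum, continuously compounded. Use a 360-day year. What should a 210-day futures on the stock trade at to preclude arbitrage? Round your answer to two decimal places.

£254.25

F = S·e^(rT) = 251.90 · e^(0.0159 × 210/360)
= 251.90 · e^0.009275 = 251.90 × 1.009318
F = £254.25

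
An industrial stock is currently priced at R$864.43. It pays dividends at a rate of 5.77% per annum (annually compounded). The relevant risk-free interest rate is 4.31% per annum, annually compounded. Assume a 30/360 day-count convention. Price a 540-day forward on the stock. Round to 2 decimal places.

R$846.59

F = S · (1+r)^T / (1+q)^T
= 864.43 × 1.065342 / 1.087787 = 864.43 × 0.979366
F = R$846.59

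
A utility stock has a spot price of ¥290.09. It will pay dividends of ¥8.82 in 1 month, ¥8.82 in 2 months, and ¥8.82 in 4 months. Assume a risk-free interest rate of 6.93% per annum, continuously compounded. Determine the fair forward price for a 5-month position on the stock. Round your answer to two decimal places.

PV(dividends) I = 8.82·e^(−0.0693·1/12) + 8.82·e^(−0.0693·2/12) + 8.82·e^(−0.0693·4/12)
I = 8.7692 + 8.7187 + 8.6186 = 26.1065
F = (S − I)·e^(rT) = (290.09 − 26.1065) · e^(0.0693·5/12)
= 263.9835 · e^0.028875 = 263.9835 × 1.029296 = ¥271.72

¥271.72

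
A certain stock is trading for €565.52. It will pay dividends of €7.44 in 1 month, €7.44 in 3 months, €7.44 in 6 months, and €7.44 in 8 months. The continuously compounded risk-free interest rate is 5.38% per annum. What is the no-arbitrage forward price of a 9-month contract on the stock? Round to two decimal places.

PV(dividends) I = 7.44·e^(−0.0538·1/12) + 7.44·e^(−0.0538·3/12) + 7.44·e^(−0.0538·6/12) + 7.44·e^(−0.0538·8/12)
I = 7.4067 + 7.3406 + 7.2425 + 7.1779 = 29.1677
F = (S − I)·e^(rT) = (565.52 − 29.1677) · e^(0.0538·9/12)
= 536.3523 · e^0.040350 = 536.3523 × 1.041175 = €558.44

€558.44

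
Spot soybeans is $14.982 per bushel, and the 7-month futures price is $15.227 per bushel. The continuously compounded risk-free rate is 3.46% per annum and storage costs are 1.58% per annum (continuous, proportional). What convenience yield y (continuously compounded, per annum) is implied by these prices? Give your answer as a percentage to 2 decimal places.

2.26%

F = S·e^((r+u−y)T) ⇒ (r+u−y) = ln(F/S)/T
ln(15.227/14.982) = 0.016221; /T ⇒ 0.027807
y = r + u − ln(F/S)/T = 0.0346 + 0.0158 − 0.027807 = 0.022593
y = 2.26%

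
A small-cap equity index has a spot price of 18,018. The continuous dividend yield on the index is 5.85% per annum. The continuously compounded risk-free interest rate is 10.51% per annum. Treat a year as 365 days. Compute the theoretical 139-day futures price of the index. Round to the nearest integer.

18,341

F = S·e^((r − q)T) = 18018 · e^((0.1051 − 0.0585) × 139/365)
= 18018 · e^0.017746 = 18018 × 1.017904
F = 18,341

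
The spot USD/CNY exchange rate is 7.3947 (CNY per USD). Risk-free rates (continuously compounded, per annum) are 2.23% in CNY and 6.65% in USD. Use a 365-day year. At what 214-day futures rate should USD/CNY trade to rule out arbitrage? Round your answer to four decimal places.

F = S·e^((r_CNY − r_USD)T) = 7.3947 · e^((0.0223 − 0.0665) × 214/365)
= 7.3947 · e^-0.025915 = 7.3947 × 0.974418
F = 7.2055 CNY per USD

7.2055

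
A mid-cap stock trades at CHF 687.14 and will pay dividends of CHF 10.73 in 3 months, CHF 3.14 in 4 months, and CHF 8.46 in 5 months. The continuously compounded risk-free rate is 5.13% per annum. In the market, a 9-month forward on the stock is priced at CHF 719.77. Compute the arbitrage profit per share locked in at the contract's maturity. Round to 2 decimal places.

CHF 28.50 per share

PV(dividends) I = 10.73·e^(−0.0513·3/12) + 3.14·e^(−0.0513·4/12) + 8.46·e^(−0.0513·5/12) = 21.9611
Fair forward F* = (S − I)·e^(rT) = (687.14 − 21.9611)·e^0.038475 = 665.1789 × 1.039225 = 691.2705
Market CHF 719.77 > fair 691.2705: forward overpriced → cash-and-carry (borrow at r, buy the stock and collect the dividends, short the forward).
Profit at T = |F_mkt − F*| = |719.77 − 691.2705| = CHF 28.50 per share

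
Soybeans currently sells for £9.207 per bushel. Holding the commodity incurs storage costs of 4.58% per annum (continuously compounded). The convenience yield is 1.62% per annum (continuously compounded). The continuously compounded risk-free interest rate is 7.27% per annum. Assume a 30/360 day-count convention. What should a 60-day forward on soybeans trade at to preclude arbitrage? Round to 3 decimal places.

Net carry = r + u − y = 0.0727 + 0.0458 − 0.0162 = 0.1023
F = S·e^((r+u−y)T) = 9.207 · e^(0.1023 × 60/360) = 9.207 · e^0.017050
= 9.207 × 1.017196 = £9.365 per bushel

£9.365 per bushel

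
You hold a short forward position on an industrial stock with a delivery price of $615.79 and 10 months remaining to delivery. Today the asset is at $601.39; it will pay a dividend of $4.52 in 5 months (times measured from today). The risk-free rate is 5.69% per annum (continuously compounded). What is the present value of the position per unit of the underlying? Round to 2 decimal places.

PV(remaining dividends) I = 4.52·e^(−0.0569·5/12) = 4.4141
Current forward F = (S − I)·e^(rT) = (601.39 − 4.4141)·e^(0.0569·10/12) = 596.9759 × 1.048559 = 625.9645
Value (long) = (F − K)·e^(−rT) = (625.9645 − 615.79) × 0.953690 = 9.7033
Short position value = −(long value) = -$9.70

-$9.70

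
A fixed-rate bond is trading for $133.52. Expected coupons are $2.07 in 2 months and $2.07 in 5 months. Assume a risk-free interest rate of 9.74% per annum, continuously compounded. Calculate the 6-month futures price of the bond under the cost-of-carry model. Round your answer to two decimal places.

$135.96

PV(coupons) I = 2.07·e^(−0.0974·2/12) + 2.07·e^(−0.0974·5/12)
I = 2.0367 + 1.9877 = 4.0244
F = (S − I)·e^(rT) = (133.52 − 4.0244) · e^(0.0974·6/12)
= 129.4956 · e^0.048700 = 129.4956 × 1.049905 = $135.96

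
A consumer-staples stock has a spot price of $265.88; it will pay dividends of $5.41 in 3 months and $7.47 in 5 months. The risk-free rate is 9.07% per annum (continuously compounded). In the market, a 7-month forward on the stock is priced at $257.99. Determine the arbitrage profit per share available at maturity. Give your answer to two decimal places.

$9.18 per share

PV(dividends) I = 5.41·e^(−0.0907·3/12) + 7.47·e^(−0.0907·5/12) = 12.4817
Fair forward F* = (S − I)·e^(rT) = (265.88 − 12.4817)·e^0.052908 = 253.3983 × 1.054333 = 267.1662
Market $257.99 < fair 267.1662: forward underpriced → reverse cash-and-carry (short the stock, invest proceeds at r, pay the dividends, go long the forward).
Profit at T = |F_mkt − F*| = |257.99 − 267.1662| = $9.18 per share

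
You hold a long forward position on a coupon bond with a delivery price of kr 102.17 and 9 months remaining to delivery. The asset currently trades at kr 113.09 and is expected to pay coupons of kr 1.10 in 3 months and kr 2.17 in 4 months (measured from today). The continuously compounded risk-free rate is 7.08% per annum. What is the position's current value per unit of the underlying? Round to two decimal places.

kr 13.00

PV(remaining coupons) I = 1.10·e^(−0.0708·3/12) + 2.17·e^(−0.0708·4/12) = 3.2001
Current forward F = (S − I)·e^(rT) = (113.09 − 3.2001)·e^(0.0708·9/12) = 109.8899 × 1.054535 = 115.8827
Value (long) = (F − K)·e^(−rT) = (115.8827 − 102.17) × 0.948285 = 13.0035
Value = kr 13.00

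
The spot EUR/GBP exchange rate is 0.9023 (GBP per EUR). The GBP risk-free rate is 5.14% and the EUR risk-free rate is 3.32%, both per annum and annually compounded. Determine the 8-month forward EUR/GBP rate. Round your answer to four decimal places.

By covered interest parity, F = S · (1+r_GBP)^T / (1+r_EUR)^T
= 0.9023 × 1.033980 / 1.022013 = 0.9023 × 1.011709
F = 0.9129 GBP per EUR

0.9129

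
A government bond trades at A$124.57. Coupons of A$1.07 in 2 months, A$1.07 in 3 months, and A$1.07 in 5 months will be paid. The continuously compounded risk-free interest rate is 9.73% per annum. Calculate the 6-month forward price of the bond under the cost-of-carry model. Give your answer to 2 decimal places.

PV(coupons) I = 1.07·e^(−0.0973·2/12) + 1.07·e^(−0.0973·3/12) + 1.07·e^(−0.0973·5/12)
I = 1.0528 + 1.0443 + 1.0275 = 3.1246
F = (S − I)·e^(rT) = (124.57 − 3.1246) · e^(0.0973·6/12)
= 121.4454 · e^0.048650 = 121.4454 × 1.049853 = A$127.50

A$127.50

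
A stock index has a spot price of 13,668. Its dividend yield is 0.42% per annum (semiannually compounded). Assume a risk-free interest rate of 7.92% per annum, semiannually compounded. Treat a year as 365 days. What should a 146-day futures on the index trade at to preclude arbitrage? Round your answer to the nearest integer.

14,076

F = S · (1+r/2)^(2T) / (1+q/2)^(2T)
= 13668 × 1.031556 / 1.001680 = 13668 × 1.029826
F = 14,076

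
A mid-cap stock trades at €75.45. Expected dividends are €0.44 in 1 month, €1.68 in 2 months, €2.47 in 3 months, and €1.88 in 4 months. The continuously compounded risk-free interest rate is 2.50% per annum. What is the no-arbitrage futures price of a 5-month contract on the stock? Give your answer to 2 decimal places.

PV(dividends) I = 0.44·e^(−0.0250·1/12) + 1.68·e^(−0.0250·2/12) + 2.47·e^(−0.0250·3/12) + 1.88·e^(−0.0250·4/12)
I = 0.4391 + 1.6730 + 2.4546 + 1.8644 = 6.4311
F = (S − I)·e^(rT) = (75.45 − 6.4311) · e^(0.0250·5/12)
= 69.0189 · e^0.010417 = 69.0189 × 1.010471 = €69.74

€69.74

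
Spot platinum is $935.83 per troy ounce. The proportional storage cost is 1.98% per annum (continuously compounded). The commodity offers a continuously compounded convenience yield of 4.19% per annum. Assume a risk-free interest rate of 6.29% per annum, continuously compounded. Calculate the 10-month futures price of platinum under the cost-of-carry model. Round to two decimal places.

$968.20 per troy ounce

Net carry = r + u − y = 0.0629 + 0.0198 − 0.0419 = 0.0408
F = S·e^((r+u−y)T) = 935.83 · e^(0.0408 × 10/12) = 935.83 · e^0.034000
= 935.83 × 1.034585 = $968.20 per troy ounce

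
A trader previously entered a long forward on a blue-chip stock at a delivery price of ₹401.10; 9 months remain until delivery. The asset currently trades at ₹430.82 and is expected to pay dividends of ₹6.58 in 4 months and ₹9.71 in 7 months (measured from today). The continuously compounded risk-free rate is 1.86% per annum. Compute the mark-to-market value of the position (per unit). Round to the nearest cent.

₹19.13

PV(remaining dividends) I = 6.58·e^(−0.0186·4/12) + 9.71·e^(−0.0186·7/12) = 16.1445
Current forward F = (S − I)·e^(rT) = (430.82 − 16.1445)·e^(0.0186·9/12) = 414.6755 × 1.014048 = 420.5009
Value (long) = (F − K)·e^(−rT) = (420.5009 − 401.10) × 0.986147 = 19.1321
Value = ₹19.13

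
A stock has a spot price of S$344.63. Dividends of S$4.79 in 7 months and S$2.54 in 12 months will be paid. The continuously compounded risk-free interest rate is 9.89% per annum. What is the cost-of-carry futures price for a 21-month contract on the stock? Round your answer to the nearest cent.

S$401.64

PV(dividends) I = 4.79·e^(−0.0989·7/12) + 2.54·e^(−0.0989·12/12)
I = 4.5215 + 2.3008 = 6.8223
F = (S − I)·e^(rT) = (344.63 − 6.8223) · e^(0.0989·21/12)
= 337.8077 · e^0.173075 = 337.8077 × 1.188955 = S$401.64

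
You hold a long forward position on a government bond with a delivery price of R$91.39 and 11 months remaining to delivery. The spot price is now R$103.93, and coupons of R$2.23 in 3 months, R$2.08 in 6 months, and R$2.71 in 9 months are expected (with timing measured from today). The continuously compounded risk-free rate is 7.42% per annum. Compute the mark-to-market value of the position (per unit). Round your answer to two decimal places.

PV(remaining coupons) I = 2.23·e^(−0.0742·3/12) + 2.08·e^(−0.0742·6/12) + 2.71·e^(−0.0742·9/12) = 6.7566
Current forward F = (S − I)·e^(rT) = (103.93 − 6.7566)·e^(0.0742·11/12) = 97.1734 × 1.070383 = 104.0128
Value (long) = (F − K)·e^(−rT) = (104.0128 − 91.39) × 0.934245 = 11.7928
Value = R$11.79

R$11.79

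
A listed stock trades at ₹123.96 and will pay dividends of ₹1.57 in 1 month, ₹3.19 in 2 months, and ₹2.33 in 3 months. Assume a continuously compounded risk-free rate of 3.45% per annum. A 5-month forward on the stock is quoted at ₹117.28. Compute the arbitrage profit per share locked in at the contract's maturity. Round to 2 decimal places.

₹1.33 per share

PV(dividends) I = 1.57·e^(−0.0345·1/12) + 3.19·e^(−0.0345·2/12) + 2.33·e^(−0.0345·3/12) = 7.0472
Fair forward F* = (S − I)·e^(rT) = (123.96 − 7.0472)·e^0.014375 = 116.9128 × 1.014479 = 118.6056
Market ₹117.28 < fair 118.6056: forward underpriced → reverse cash-and-carry (short the stock, invest proceeds at r, pay the dividends, go long the forward).
Profit at T = |F_mkt − F*| = |117.28 − 118.6056| = ₹1.33 per share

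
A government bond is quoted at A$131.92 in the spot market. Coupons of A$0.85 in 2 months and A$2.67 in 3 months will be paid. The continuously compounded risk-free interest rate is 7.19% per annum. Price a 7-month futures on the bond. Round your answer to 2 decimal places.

PV(coupons) I = 0.85·e^(−0.0719·2/12) + 2.67·e^(−0.0719·3/12)
I = 0.8399 + 2.6224 = 3.4623
F = (S − I)·e^(rT) = (131.92 − 3.4623) · e^(0.0719·7/12)
= 128.4577 · e^0.041942 = 128.4577 × 1.042834 = A$133.96

A$133.96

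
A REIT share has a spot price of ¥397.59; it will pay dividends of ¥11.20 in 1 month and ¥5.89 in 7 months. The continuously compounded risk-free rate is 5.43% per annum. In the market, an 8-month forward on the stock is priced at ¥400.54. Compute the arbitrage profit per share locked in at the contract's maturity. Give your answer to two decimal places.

¥5.77 per share

PV(dividends) I = 11.20·e^(−0.0543·1/12) + 5.89·e^(−0.0543·7/12) = 16.8558
Fair forward F* = (S − I)·e^(rT) = (397.59 − 16.8558)·e^0.036200 = 380.7342 × 1.036863 = 394.7692
Market ¥400.54 > fair 394.7692: forward overpriced → cash-and-carry (borrow at r, buy the stock and collect the dividends, short the forward).
Profit at T = |F_mkt − F*| = |400.54 − 394.7692| = ¥5.77 per share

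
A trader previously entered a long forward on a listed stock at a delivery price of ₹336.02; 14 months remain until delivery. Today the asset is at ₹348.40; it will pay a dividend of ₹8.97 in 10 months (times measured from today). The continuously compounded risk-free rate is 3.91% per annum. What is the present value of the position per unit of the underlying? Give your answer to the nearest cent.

₹18.68

PV(remaining dividends) I = 8.97·e^(−0.0391·10/12) = 8.6824
Current forward F = (S − I)·e^(rT) = (348.40 − 8.6824)·e^(0.0391·14/12) = 339.7176 × 1.046673 = 355.5732
Value (long) = (F − K)·e^(−rT) = (355.5732 − 336.02) × 0.955408 = 18.6813
Value = ₹18.68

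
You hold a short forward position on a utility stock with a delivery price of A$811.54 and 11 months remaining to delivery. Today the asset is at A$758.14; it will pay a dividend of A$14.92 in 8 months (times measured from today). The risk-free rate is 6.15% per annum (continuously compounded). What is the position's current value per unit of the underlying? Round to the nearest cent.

PV(remaining dividends) I = 14.92·e^(−0.0615·8/12) = 14.3207
Current forward F = (S − I)·e^(rT) = (758.14 − 14.3207)·e^(0.0615·11/12) = 743.8193 × 1.057994 = 786.9564
Value (long) = (F − K)·e^(−rT) = (786.9564 − 811.54) × 0.945185 = -23.2360
Short position value = −(long value) = A$23.24

A$23.24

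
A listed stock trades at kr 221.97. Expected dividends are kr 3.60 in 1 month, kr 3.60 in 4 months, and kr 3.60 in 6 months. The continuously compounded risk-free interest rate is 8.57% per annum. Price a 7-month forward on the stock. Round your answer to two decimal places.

kr 222.29

PV(dividends) I = 3.60·e^(−0.0857·1/12) + 3.60·e^(−0.0857·4/12) + 3.60·e^(−0.0857·6/12)
I = 3.5744 + 3.4986 + 3.4490 = 10.5220
F = (S − I)·e^(rT) = (221.97 − 10.5220) · e^(0.0857·7/12)
= 211.4480 · e^0.049992 = 211.4480 × 1.051263 = kr 222.29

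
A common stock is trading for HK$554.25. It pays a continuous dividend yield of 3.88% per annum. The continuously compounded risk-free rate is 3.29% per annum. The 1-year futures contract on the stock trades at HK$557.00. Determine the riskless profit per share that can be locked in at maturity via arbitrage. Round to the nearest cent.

HK$6.01 per share

Fair futures: F* = S·e^(carry·T), with carry = (r − q) = 0.0329 − 0.0388 = -0.0059
F* = 554.25 · e^(-0.0059 × 1) = 554.25 · e^-0.005900 = 554.25 × 0.994117 = HK$550.9893
Market HK$557.00 > fair HK$550.9893: forward overpriced → cash-and-carry (buy spot, short the forward).
At maturity, profit = |F_mkt − F*| = |557.00 − 550.9893| = HK$6.01 per share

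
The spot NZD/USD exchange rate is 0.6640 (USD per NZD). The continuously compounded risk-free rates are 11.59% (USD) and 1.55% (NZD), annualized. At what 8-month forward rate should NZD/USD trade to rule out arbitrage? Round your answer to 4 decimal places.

0.7100

F = S·e^((r_USD − r_NZD)T) = 0.6640 · e^((0.1159 − 0.0155) × 8/12)
= 0.6640 · e^0.066933 = 0.6640 × 1.069224
F = 0.7100 USD per NZD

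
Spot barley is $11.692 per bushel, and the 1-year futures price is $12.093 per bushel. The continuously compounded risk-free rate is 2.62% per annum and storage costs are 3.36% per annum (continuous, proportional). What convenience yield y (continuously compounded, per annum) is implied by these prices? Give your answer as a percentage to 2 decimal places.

2.61%

F = S·e^((r+u−y)T) ⇒ (r+u−y) = ln(F/S)/T
ln(12.093/11.692) = 0.033722; /T ⇒ 0.033722
y = r + u − ln(F/S)/T = 0.0262 + 0.0336 − 0.033722 = 0.026078
y = 2.61%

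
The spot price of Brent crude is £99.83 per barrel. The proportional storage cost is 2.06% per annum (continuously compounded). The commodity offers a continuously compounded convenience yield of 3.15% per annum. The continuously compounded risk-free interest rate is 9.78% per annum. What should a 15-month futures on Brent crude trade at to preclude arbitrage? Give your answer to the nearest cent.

Net carry = r + u − y = 0.0978 + 0.0206 − 0.0315 = 0.0869
F = S·e^((r+u−y)T) = 99.83 · e^(0.0869 × 15/12) = 99.83 · e^0.108625
= 99.83 × 1.114744 = £111.28 per barrel

£111.28 per barrel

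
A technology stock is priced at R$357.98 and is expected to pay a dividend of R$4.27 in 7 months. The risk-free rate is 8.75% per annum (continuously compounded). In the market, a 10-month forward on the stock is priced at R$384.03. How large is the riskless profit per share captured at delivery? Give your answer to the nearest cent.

R$3.34 per share

PV(dividends) I = 4.27·e^(−0.0875·7/12) = 4.0575
Fair forward F* = (S − I)·e^(rT) = (357.98 − 4.0575)·e^0.072917 = 353.9225 × 1.075641 = 380.6936
Market R$384.03 > fair 380.6936: forward overpriced → cash-and-carry (borrow at r, buy the stock and collect the dividends, short the forward).
Profit at T = |F_mkt − F*| = |384.03 − 380.6936| = R$3.34 per share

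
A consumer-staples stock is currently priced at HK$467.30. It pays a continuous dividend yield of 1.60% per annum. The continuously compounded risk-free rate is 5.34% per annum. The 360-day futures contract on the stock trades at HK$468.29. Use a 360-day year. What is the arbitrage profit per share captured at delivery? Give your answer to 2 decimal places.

Fair futures: F* = S·e^(carry·T), with carry = (r − q) = 0.0534 − 0.0160 = 0.0374
F* = 467.30 · e^(0.0374 × 360/360) = 467.30 · e^0.037400 = 467.30 × 1.038108 = HK$485.1079
Market HK$468.29 < fair HK$485.1079: forward underpriced → reverse cash-and-carry (short spot, go long the forward).
At maturity, profit = |F_mkt − F*| = |468.29 − 485.1079| = HK$16.82 per share

HK$16.82 per share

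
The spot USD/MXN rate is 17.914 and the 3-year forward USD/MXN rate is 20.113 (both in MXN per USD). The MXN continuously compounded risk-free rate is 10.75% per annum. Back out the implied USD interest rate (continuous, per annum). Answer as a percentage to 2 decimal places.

6.89%

F = S·e^((r_MXN − r_USD)T) ⇒ r_USD = r_MXN − ln(F/S)/T
ln(20.113/17.914) = 0.115784; /(3) = 0.038595
r_USD = 0.1075 − 0.038595 = 0.068905
r_USD = 6.89%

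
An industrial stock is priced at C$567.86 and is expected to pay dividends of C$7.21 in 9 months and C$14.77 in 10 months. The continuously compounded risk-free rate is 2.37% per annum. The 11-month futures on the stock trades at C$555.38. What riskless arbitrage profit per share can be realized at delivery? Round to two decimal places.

PV(dividends) I = 7.21·e^(−0.0237·9/12) + 14.77·e^(−0.0237·10/12) = 21.5641
Fair futures F* = (S − I)·e^(rT) = (567.86 − 21.5641)·e^0.021725 = 546.2959 × 1.021963 = 558.2942
Market C$555.38 < fair 558.2942: forward underpriced → reverse cash-and-carry (short the stock, invest proceeds at r, pay the dividends, go long the forward).
Profit at T = |F_mkt − F*| = |555.38 − 558.2942| = C$2.91 per share

C$2.91 per share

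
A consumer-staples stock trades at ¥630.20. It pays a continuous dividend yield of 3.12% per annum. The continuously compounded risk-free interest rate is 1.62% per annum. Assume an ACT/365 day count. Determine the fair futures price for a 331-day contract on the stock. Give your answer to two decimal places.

F = S·e^((r − q)T) = 630.20 · e^((0.0162 − 0.0312) × 331/365)
= 630.20 · e^-0.013603 = 630.20 × 0.986489
F = ¥621.69

¥621.69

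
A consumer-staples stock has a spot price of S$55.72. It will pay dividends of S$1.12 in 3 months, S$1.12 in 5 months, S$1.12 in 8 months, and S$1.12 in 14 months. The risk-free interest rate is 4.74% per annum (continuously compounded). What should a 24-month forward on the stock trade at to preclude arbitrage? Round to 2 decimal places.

PV(dividends) I = 1.12·e^(−0.0474·3/12) + 1.12·e^(−0.0474·5/12) + 1.12·e^(−0.0474·8/12) + 1.12·e^(−0.0474·14/12)
I = 1.1068 + 1.0981 + 1.0852 + 1.0597 = 4.3498
F = (S − I)·e^(rT) = (55.72 − 4.3498) · e^(0.0474·24/12)
= 51.3702 · e^0.094800 = 51.3702 × 1.099439 = S$56.48

S$56.48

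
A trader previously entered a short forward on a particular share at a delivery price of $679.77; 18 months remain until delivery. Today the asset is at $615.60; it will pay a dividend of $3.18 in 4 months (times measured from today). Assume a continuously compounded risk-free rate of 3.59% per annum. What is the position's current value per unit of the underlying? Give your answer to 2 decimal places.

$31.67

PV(remaining dividends) I = 3.18·e^(−0.0359·4/12) = 3.1422
Current forward F = (S − I)·e^(rT) = (615.60 − 3.1422)·e^(0.0359·18/12) = 612.4578 × 1.055326 = 646.3426
Value (long) = (F − K)·e^(−rT) = (646.3426 − 679.77) × 0.947574 = -31.6749
Short position value = −(long value) = $31.67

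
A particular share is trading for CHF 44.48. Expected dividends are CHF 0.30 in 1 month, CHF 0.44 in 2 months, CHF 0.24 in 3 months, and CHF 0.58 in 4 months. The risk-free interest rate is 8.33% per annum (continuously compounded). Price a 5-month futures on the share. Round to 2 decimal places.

PV(dividends) I = 0.30·e^(−0.0833·1/12) + 0.44·e^(−0.0833·2/12) + 0.24·e^(−0.0833·3/12) + 0.58·e^(−0.0833·4/12)
I = 0.2979 + 0.4339 + 0.2351 + 0.5641 = 1.5310
F = (S − I)·e^(rT) = (44.48 − 1.5310) · e^(0.0833·5/12)
= 42.9490 · e^0.034708 = 42.9490 × 1.035317 = CHF 44.47

CHF 44.47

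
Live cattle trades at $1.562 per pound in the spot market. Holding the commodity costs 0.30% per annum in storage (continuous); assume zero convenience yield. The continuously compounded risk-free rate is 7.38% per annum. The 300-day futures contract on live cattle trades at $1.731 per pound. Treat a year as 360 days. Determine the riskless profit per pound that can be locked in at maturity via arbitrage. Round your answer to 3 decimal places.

Fair futures: F* = S·e^(carry·T), with carry = (r + u) = 0.0738 + 0.0030 = 0.0768
F* = 1.562 · e^(0.0768 × 300/360) = 1.562 · e^0.064000 = 1.562 × 1.066092 = $1.6652
Market $1.731 > fair $1.6652: forward overpriced → cash-and-carry (buy spot, short the forward).
At maturity, profit = |F_mkt − F*| = |1.731 − 1.6652| = $0.066 per pound

$0.066 per pound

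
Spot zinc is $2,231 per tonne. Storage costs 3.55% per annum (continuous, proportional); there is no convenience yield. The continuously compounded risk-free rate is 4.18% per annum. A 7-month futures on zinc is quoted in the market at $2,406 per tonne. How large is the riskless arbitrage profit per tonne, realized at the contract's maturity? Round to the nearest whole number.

Fair futures: F* = S·e^(carry·T), with carry = (r + u) = 0.0418 + 0.0355 = 0.0773
F* = 2231 · e^(0.0773 × 7/12) = 2231 · e^0.045092 = 2231 × 1.046124 = $2333.9026
Market $2406 > fair $2333.9026: forward overpriced → cash-and-carry (buy spot, short the forward).
At maturity, profit = |F_mkt − F*| = |2406 − 2333.9026| = $72 per tonne

$72 per tonne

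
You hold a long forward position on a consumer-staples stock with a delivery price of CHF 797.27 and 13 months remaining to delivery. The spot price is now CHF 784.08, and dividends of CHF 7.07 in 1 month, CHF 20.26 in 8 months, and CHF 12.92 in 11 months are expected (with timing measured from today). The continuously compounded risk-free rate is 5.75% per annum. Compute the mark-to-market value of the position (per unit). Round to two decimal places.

PV(remaining dividends) I = 7.07·e^(−0.0575·1/12) + 20.26·e^(−0.0575·8/12) + 12.92·e^(−0.0575·11/12) = 38.7909
Current forward F = (S − I)·e^(rT) = (784.08 − 38.7909)·e^(0.0575·13/12) = 745.2891 × 1.064273 = 793.1911
Value (long) = (F − K)·e^(−rT) = (793.1911 − 797.27) × 0.939609 = -3.8326
Value = -CHF 3.83

-CHF 3.83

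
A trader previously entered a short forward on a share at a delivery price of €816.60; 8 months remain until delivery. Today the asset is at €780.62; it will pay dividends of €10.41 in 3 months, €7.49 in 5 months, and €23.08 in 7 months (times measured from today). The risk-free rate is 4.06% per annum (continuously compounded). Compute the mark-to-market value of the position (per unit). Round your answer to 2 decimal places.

PV(remaining dividends) I = 10.41·e^(−0.0406·3/12) + 7.49·e^(−0.0406·5/12) + 23.08·e^(−0.0406·7/12) = 40.2090
Current forward F = (S − I)·e^(rT) = (780.62 − 40.2090)·e^(0.0406·8/12) = 740.4110 × 1.027436 = 760.7249
Value (long) = (F − K)·e^(−rT) = (760.7249 − 816.60) × 0.973296 = -54.3830
Short position value = −(long value) = €54.38

€54.38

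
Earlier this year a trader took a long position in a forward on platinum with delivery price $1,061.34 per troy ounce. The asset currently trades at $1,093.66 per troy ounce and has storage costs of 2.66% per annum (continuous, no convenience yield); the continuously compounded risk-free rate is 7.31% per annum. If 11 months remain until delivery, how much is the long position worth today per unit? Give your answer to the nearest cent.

Current fair forward for the remaining 11 months: F = S·e^((r + u)·T), (r + u) = 0.0731 + 0.0266 = 0.0997
F = 1093.66 · e^(0.0997 × 11/12) = 1093.66 × 1.09569807 = 1198.3212
Value of long forward = (F − K)·e^(−rT) = (1198.3212 − 1061.34) · e^(−0.0731·11/12)
= 136.9812 × 0.93518741 = 128.10

$128.10 per troy ounce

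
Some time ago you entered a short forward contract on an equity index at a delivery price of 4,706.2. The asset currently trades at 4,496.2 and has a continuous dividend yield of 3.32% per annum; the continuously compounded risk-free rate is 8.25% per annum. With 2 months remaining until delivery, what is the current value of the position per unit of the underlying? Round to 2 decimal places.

170.54

Current fair forward for the remaining 2 months: F = S·e^((r − q)·T), (r − q) = 0.0825 − 0.0332 = 0.0493
F = 4496.2 · e^(0.0493 × 2/12) = 4496.2 × 1.00825052 = 4533.2960
Value of long forward = (F − K)·e^(−rT) = (4533.2960 − 4706.2) · e^(−0.0825·2/12)
= -172.9040 × 0.98634410 = -170.54
Short position value = −(long value) = 170.54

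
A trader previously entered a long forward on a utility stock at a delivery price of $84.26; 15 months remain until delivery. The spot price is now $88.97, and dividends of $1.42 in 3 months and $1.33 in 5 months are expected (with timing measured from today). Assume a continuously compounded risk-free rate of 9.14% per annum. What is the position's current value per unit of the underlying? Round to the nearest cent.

PV(remaining dividends) I = 1.42·e^(−0.0914·3/12) + 1.33·e^(−0.0914·5/12) = 2.6682
Current forward F = (S − I)·e^(rT) = (88.97 − 2.6682)·e^(0.0914·15/12) = 86.3018 × 1.121032 = 96.7471
Value (long) = (F − K)·e^(−rT) = (96.7471 − 84.26) × 0.892035 = 11.1389
Value = $11.14

$11.14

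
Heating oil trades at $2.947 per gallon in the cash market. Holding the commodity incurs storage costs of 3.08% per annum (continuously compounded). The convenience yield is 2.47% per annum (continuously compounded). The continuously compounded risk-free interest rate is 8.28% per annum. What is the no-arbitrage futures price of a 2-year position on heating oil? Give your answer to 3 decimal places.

$3.520 per gallon

Net carry = r + u − y = 0.0828 + 0.0308 − 0.0247 = 0.0889
F = S·e^((r+u−y)T) = 2.947 · e^(0.0889 × 2) = 2.947 · e^0.177800
= 2.947 × 1.194586 = $3.520 per gallon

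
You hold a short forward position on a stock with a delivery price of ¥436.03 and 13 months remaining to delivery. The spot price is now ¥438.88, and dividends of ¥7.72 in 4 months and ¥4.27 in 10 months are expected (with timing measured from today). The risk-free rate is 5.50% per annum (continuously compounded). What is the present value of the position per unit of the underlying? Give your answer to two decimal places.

-¥16.41

PV(remaining dividends) I = 7.72·e^(−0.0550·4/12) + 4.27·e^(−0.0550·10/12) = 11.6585
Current forward F = (S − I)·e^(rT) = (438.88 − 11.6585)·e^(0.0550·13/12) = 427.2215 × 1.061394 = 453.4503
Value (long) = (F − K)·e^(−rT) = (453.4503 − 436.03) × 0.942157 = 16.4127
Short position value = −(long value) = -¥16.41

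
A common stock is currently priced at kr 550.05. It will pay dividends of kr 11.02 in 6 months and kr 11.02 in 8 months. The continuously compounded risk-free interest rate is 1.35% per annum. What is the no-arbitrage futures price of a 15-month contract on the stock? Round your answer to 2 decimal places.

kr 537.17

PV(dividends) I = 11.02·e^(−0.0135·6/12) + 11.02·e^(−0.0135·8/12)
I = 10.9459 + 10.9213 = 21.8672
F = (S − I)·e^(rT) = (550.05 − 21.8672) · e^(0.0135·15/12)
= 528.1828 · e^0.016875 = 528.1828 × 1.017018 = kr 537.17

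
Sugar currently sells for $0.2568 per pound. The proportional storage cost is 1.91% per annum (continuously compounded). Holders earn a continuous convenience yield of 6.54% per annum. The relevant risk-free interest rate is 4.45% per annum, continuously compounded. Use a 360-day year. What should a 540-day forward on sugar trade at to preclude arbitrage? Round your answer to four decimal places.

Net carry = r + u − y = 0.0445 + 0.0191 − 0.0654 = -0.0018
F = S·e^((r+u−y)T) = 0.2568 · e^(-0.0018 × 540/360) = 0.2568 · e^-0.002700
= 0.2568 × 0.997304 = $0.2561 per pound

$0.2561 per pound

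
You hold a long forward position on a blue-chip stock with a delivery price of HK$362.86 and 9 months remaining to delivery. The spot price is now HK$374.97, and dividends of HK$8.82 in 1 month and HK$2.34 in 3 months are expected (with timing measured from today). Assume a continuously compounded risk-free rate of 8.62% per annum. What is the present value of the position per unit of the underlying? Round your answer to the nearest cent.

HK$23.78

PV(remaining dividends) I = 8.82·e^(−0.0862·1/12) + 2.34·e^(−0.0862·3/12) = 11.0470
Current forward F = (S − I)·e^(rT) = (374.97 − 11.0470)·e^(0.0862·9/12) = 363.9230 × 1.066786 = 388.2280
Value (long) = (F − K)·e^(−rT) = (388.2280 − 362.86) × 0.937395 = 23.7798
Value = HK$23.78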